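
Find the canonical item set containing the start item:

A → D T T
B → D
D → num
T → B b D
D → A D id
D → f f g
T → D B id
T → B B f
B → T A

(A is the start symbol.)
{ [A → . D T T], [A' → . A], [D → . A D id], [D → . f f g], [D → . num] }

First, augment the grammar with A' → A
I₀ = CLOSURE({ [A' → . A] }):
  [A' → . A] has the dot before A: add [A → . D T T]
  [A → . D T T] has the dot before D: add [D → . num], [D → . A D id], [D → . f f g]
No further items can be added.

I₀ = { [A → . D T T], [A' → . A], [D → . A D id], [D → . f f g], [D → . num] }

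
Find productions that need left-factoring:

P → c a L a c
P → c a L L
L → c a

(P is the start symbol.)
Yes, P has productions with common prefix 'c a L'

Left-factoring is needed when two productions for the same non-terminal
share a common prefix on the right-hand side.

Productions for P:
  P → c a L a c
  P → c a L L

Found common prefix 'c a L' in productions for P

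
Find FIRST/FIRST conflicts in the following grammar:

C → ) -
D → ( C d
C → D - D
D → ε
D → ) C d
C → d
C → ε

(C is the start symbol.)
A FIRST/FIRST conflict occurs when two productions N → α and N → β for the same non-terminal have FIRST(α) ∩ FIRST(β) ≠ ∅ (with ε ∈ FIRST of a nullable right-hand side, so two nullable alternatives also conflict).

FIRST sets of the non-terminals at (or reachable through a nullable prefix from) the front of some alternative:
  FIRST(D) = { '(', ')', ε }

Productions for C:
  C → ) -: FIRST = { ')' }
  C → D - D: FIRST = { '(', ')', '-' }
  C → d: FIRST = { 'd' }
  C → ε: FIRST = { ε }
Productions for D:
  D → ( C d: FIRST = { '(' }
  D → ε: FIRST = { ε }
  D → ) C d: FIRST = { ')' }

Conflict for C: C → ) - and C → D - D
  Overlap: { ')' }

Answer: Yes. C → ')' '-' / C → D '-' D on { ')' }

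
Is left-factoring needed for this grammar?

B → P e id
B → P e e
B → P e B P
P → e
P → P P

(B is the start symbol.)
Yes, B has productions with common prefix 'P e'

Left-factoring is needed when two productions for the same non-terminal
share a common prefix on the right-hand side.

Productions for B:
  B → P e id
  B → P e e
  B → P e B P
Productions for P:
  P → e
  P → P P

Found common prefix 'P e' in productions for B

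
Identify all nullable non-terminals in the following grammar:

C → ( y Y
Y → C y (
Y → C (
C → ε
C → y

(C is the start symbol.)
{ 'C' }

A non-terminal is nullable if it can derive ε (the empty string): either it has an ε-production, or it has a production whose right-hand side consists entirely of nullable non-terminals.

ε-productions: C → ε
So C is immediately nullable.
No further non-terminal can be added: every production for the remaining non-terminals contains a terminal or a non-nullable non-terminal.
Nullable = { 'C' }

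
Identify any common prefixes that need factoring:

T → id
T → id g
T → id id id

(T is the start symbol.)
Left-factoring is needed when two productions for the same non-terminal
share a common prefix on the right-hand side.

Productions for T:
  T → id
  T → id g
  T → id id id

Found common prefix 'id' in productions for T

Answer: Yes, T has productions with common prefix 'id'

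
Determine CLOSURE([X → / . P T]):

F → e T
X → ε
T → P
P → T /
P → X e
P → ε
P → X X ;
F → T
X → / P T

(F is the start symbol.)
{ [P → . T /], [P → . X X ;], [P → . X e], [P → .], [T → . P], [X → . / P T], [X → .], [X → / . P T] }

To compute CLOSURE, for each item [A → α.Bβ] where B is a non-terminal, add [B → .γ] for all productions B → γ; repeat for the newly added items until nothing changes.

Start with: [X → / . P T]
  [X → / . P T] has the dot before P: add [P → . T /], [P → . X e], [P → .], [P → . X X ;]
  [P → . T /] has the dot before T: add [T → . P]
  [P → . X e] has the dot before X: add [X → .], [X → . / P T]
No further items can be added.

CLOSURE = { [P → . T /], [P → . X X ;], [P → . X e], [P → .], [T → . P], [X → . / P T], [X → .], [X → / . P T] }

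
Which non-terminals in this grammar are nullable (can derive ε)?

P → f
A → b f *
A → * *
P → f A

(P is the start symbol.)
A non-terminal is nullable if it can derive ε (the empty string): either it has an ε-production, or it has a production whose right-hand side consists entirely of nullable non-terminals.

There are no ε-productions, so no non-terminal can derive ε.
No non-terminals are nullable.

Answer: None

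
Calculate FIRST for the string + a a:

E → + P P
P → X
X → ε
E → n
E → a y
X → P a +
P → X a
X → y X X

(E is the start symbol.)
{ '+' }

To compute FIRST(+ a a), process the symbols left to right:
Symbol + is a terminal. Add '+' and stop.
FIRST(+ a a) = { '+' }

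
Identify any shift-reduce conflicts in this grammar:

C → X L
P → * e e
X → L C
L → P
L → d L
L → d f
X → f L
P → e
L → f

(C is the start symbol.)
Augment with C' → C and build the canonical LR(0) collection (I0 = CLOSURE({[C' → . C]}), then GOTO on every symbol after a dot until no new states appear). It has 17 states:
  I0: { [C → . X L], [C' → . C], [L → . P], [L → . d L], [L → . d f], [L → . f], [P → . * e e], [P → . e], [X → . L C], [X → . f L] }  — shift
  I1: { [P → * . e e] }  — shift
  I2: { [C' → C .] }  — accept
  I3: { [C → . X L], [L → . P], [L → . d L], [L → . d f], [L → . f], [P → . * e e], [P → . e], [X → . L C], [X → . f L], [X → L . C] }  — shift
  I4: { [L → P .] }  — reduce
  I5: { [C → X . L], [L → . P], [L → . d L], [L → . d f], [L → . f], [P → . * e e], [P → . e] }  — shift
  I6: { [L → . P], [L → . d L], [L → . d f], [L → . f], [L → d . L], [L → d . f], [P → . * e e], [P → . e] }  — shift
  I7: { [P → e .] }  — reduce
  I8: { [L → . P], [L → . d L], [L → . d f], [L → . f], [L → f .], [P → . * e e], [P → . e], [X → f . L] }  — shift, reduce
  I9: { [X → f L .] }  — reduce
  I10: { [L → f .] }  — reduce
  I11: { [L → d L .] }  — reduce
  I12: { [L → d f .], [L → f .] }  — 2 reduces
  I13: { [C → X L .] }  — reduce
  I14: { [X → L C .] }  — reduce
  I15: { [P → * e . e] }  — shift
  I16: { [P → * e e .] }  — reduce

I8 contains reduce item [L → f .] and shift items [L → . d L], [L → . d f], [L → . f], [P → . * e e], [P → . e] — shift-reduce conflict.

Answer: Yes — I8: [L → f .] vs [L → . d L]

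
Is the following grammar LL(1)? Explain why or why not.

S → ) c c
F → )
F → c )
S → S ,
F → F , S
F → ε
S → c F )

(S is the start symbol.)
No. Predict set conflict for S: { ')' }

Relevant sets:
  FIRST(S) = { ')', 'c' }
  FIRST(F) = { ')', ',', 'c', ε }
  FOLLOW(F) = { ')', ',' }

For S:
  PREDICT(S → ')' c c) = { ')' }
  PREDICT(S → S ',') = { ')', 'c' }
  PREDICT(S → c F ')') = { 'c' }
For F:
  PREDICT(F → ')') = { ')' }
  PREDICT(F → c ')') = { 'c' }
  PREDICT(F → F ',' S) = { ')', ',', 'c' }
  PREDICT(F → ε) = { ')', ',' }

Conflict found: Predict set conflict for S: { ')' }
The grammar is NOT LL(1).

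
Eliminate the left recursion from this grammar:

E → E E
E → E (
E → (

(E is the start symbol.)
E is directly left-recursive. The standard transformation for
  A → A α₁ | ... | A α_m | β₁ | ... | β_n
is
  A  → β₁ A' | ... | β_n A'
  A' → α₁ A' | ... | α_m A' | ε

E → ( becomes E → ( E'
E → E E becomes E' → E E'
E → E ( becomes E' → ( E'
Add E' → ε

Resulting grammar:
E → ( E'
E' → E E'
E' → ( E'
E' → ε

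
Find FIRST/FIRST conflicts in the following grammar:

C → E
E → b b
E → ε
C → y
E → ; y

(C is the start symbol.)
No FIRST/FIRST conflicts.

A FIRST/FIRST conflict occurs when two productions N → α and N → β for the same non-terminal have FIRST(α) ∩ FIRST(β) ≠ ∅ (with ε ∈ FIRST of a nullable right-hand side, so two nullable alternatives also conflict).

FIRST sets of the non-terminals at (or reachable through a nullable prefix from) the front of some alternative:
  FIRST(E) = { ';', 'b', ε }

Productions for C:
  C → E: FIRST = { ';', 'b', ε }
  C → y: FIRST = { 'y' }
Productions for E:
  E → b b: FIRST = { 'b' }
  E → ε: FIRST = { ε }
  E → ; y: FIRST = { ';' }

All alternatives of each non-terminal have pairwise disjoint FIRST sets.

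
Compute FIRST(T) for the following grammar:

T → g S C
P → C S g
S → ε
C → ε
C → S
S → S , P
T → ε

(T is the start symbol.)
{ 'g', ε }

To compute FIRST(T), examine every production with T on the left-hand side, reading each right-hand side left to right until a non-nullable symbol is reached.

From T → g S C:
  - g is a terminal: add 'g' and stop
From T → ε:
  - ε-production, so ε ∈ FIRST(T)

Collecting: FIRST(T) = { 'g', ε }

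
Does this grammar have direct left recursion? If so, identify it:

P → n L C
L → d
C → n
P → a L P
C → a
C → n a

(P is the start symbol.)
Direct left recursion occurs when N → N α for some non-terminal N (the right-hand side begins with the left-hand side itself).

P → n L C: starts with n
L → d: starts with d
C → n: starts with n
P → a L P: starts with a
C → a: starts with a
C → n a: starts with n

No direct left recursion found.

Answer: No direct left recursion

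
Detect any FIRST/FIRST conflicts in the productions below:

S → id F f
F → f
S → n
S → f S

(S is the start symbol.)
No FIRST/FIRST conflicts.

A FIRST/FIRST conflict occurs when two productions N → α and N → β for the same non-terminal have FIRST(α) ∩ FIRST(β) ≠ ∅ (with ε ∈ FIRST of a nullable right-hand side, so two nullable alternatives also conflict).

Productions for S:
  S → id F f: FIRST = { 'id' }
  S → n: FIRST = { 'n' }
  S → f S: FIRST = { 'f' }
F has only one production, so no FIRST/FIRST conflict is possible there.

All alternatives of each non-terminal have pairwise disjoint FIRST sets.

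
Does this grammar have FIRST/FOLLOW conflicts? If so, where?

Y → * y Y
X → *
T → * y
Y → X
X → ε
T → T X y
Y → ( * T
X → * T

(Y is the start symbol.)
Nullable non-terminals: X, Y.
FIRST sets used below: FIRST(X) = { '*', ε }

X: nullable alternative(s) X → ε; FOLLOW(X) = { $, 'y' }
  X → *: FIRST \ {ε} = { '*' } — disjoint from FOLLOW(X)
  X → ε: FIRST \ {ε} = { } — this is the only nullable alternative, skip
  X → * T: FIRST \ {ε} = { '*' } — disjoint from FOLLOW(X)

Y: nullable alternative(s) Y → X; FOLLOW(Y) = { $ }
  Y → * y Y: FIRST \ {ε} = { '*' } — disjoint from FOLLOW(Y)
  Y → X: FIRST \ {ε} = { '*' } — this is the only nullable alternative, skip
  Y → ( * T: FIRST \ {ε} = { '(' } — disjoint from FOLLOW(Y)

T has no nullable alternative, so no FIRST/FOLLOW check is needed there.

No FIRST/FOLLOW conflicts found.

Answer: No FIRST/FOLLOW conflicts.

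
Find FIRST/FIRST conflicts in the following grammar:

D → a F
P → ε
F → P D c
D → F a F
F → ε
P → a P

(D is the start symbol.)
Yes. D → a F / D → F a F on { 'a' }

A FIRST/FIRST conflict occurs when two productions N → α and N → β for the same non-terminal have FIRST(α) ∩ FIRST(β) ≠ ∅ (with ε ∈ FIRST of a nullable right-hand side, so two nullable alternatives also conflict).

FIRST sets of the non-terminals at (or reachable through a nullable prefix from) the front of some alternative:
  FIRST(F) = { 'a', ε }
  FIRST(P) = { 'a', ε }
  FIRST(D) = { 'a' }

Productions for D:
  D → a F: FIRST = { 'a' }
  D → F a F: FIRST = { 'a' }
Productions for P:
  P → ε: FIRST = { ε }
  P → a P: FIRST = { 'a' }
Productions for F:
  F → P D c: FIRST = { 'a' }
  F → ε: FIRST = { ε }

Conflict for D: D → a F and D → F a F
  Overlap: { 'a' }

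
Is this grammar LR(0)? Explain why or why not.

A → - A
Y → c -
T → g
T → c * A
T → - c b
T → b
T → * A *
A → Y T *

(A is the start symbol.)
Yes, the grammar is LR(0)

Augment with A' → A and build the canonical LR(0) collection (I0 = CLOSURE({[A' → . A]}), then GOTO on every symbol after a dot until no new states appear). It has 20 states:
  I0: { [A → . - A], [A → . Y T *], [A' → . A], [Y → . c -] }  — shift
  I1: { [A → - . A], [A → . - A], [A → . Y T *], [Y → . c -] }  — shift
  I2: { [A' → A .] }  — accept
  I3: { [A → Y . T *], [T → . * A *], [T → . - c b], [T → . b], [T → . c * A], [T → . g] }  — shift
  I4: { [Y → c . -] }  — shift
  I5: { [Y → c - .] }  — reduce
  I6: { [A → . - A], [A → . Y T *], [T → * . A *], [Y → . c -] }  — shift
  I7: { [T → - . c b] }  — shift
  I8: { [A → Y T . *] }  — shift
  I9: { [T → b .] }  — reduce
  I10: { [T → c . * A] }  — shift
  I11: { [T → g .] }  — reduce
  I12: { [A → . - A], [A → . Y T *], [T → c * . A], [Y → . c -] }  — shift
  I13: { [T → c * A .] }  — reduce
  I14: { [A → Y T * .] }  — reduce
  I15: { [T → - c . b] }  — shift
  I16: { [T → - c b .] }  — reduce
  I17: { [T → * A . *] }  — shift
  I18: { [T → * A * .] }  — reduce
  I19: { [A → - A .] }  — reduce

Every state is either a pure shift/goto state or contains exactly one complete item and nothing to shift — no conflicts. The grammar is LR(0).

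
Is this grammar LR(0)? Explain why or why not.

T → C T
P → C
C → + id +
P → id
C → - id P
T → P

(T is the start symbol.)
No. Shift-reduce conflict between [P → C .] and [C → . + id +]

A grammar is LR(0) if no state in the canonical LR(0) collection has:
  - both a shift item (dot before a terminal) and a complete item (shift-reduce conflict), or
  - two or more complete items (reduce-reduce conflict; the accept item [T' → T .] counts as a complete item here).

Augment with T' → T and build the canonical LR(0) collection (I0 = CLOSURE({[T' → . T]}), then GOTO on every symbol after a dot until no new states appear). It has 13 states:
  I0: { [C → . + id +], [C → . - id P], [P → . C], [P → . id], [T → . C T], [T → . P], [T' → . T] }  — shift
  I1: { [C → + . id +] }  — shift
  I2: { [C → - . id P] }  — shift
  I3: { [C → . + id +], [C → . - id P], [P → . C], [P → . id], [P → C .], [T → . C T], [T → . P], [T → C . T] }  — shift, reduce
  I4: { [T → P .] }  — reduce
  I5: { [T' → T .] }  — accept
  I6: { [P → id .] }  — reduce
  I7: { [T → C T .] }  — reduce
  I8: { [C → - id . P], [C → . + id +], [C → . - id P], [P → . C], [P → . id] }  — shift
  I9: { [P → C .] }  — reduce
  I10: { [C → - id P .] }  — reduce
  I11: { [C → + id . +] }  — shift
  I12: { [C → + id + .] }  — reduce

Conflict in state I3:
  Shift-reduce conflict between [P → C .] and [C → . + id +]
So the grammar is NOT LR(0).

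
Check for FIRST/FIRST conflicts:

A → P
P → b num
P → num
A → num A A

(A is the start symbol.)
A FIRST/FIRST conflict occurs when two productions N → α and N → β for the same non-terminal have FIRST(α) ∩ FIRST(β) ≠ ∅ (with ε ∈ FIRST of a nullable right-hand side, so two nullable alternatives also conflict).

FIRST sets of the non-terminals at (or reachable through a nullable prefix from) the front of some alternative:
  FIRST(P) = { 'b', 'num' }

Productions for A:
  A → P: FIRST = { 'b', 'num' }
  A → num A A: FIRST = { 'num' }
Productions for P:
  P → b num: FIRST = { 'b' }
  P → num: FIRST = { 'num' }

Conflict for A: A → P and A → num A A
  Overlap: { 'num' }

Answer: Yes. A → P / A → num A A on { 'num' }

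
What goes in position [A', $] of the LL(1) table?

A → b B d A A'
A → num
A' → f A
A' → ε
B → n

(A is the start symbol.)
A' → ε

To find M[A', $], we find productions for A' where $ is in the predict set (PREDICT(N → α) = (FIRST(α) \ {ε}) ∪ (FOLLOW(N) if α ⇒* ε)).

Relevant sets:
  FOLLOW(A') = { $, 'f' }

A' → f A: PREDICT = { 'f' }
A' → ε: PREDICT = { $, 'f' }
  $ is in predict set, so this production goes in M[A', $]

M[A', $] = A' → ε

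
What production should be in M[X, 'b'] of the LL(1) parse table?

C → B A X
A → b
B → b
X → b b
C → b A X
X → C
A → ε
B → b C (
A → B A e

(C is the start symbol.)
X → b b, X → C

To find M[X, 'b'], we find productions for X where 'b' is in the predict set (PREDICT(N → α) = (FIRST(α) \ {ε}) ∪ (FOLLOW(N) if α ⇒* ε)).

Relevant sets:
  FIRST(C) = { 'b' }

X → b b: PREDICT = { 'b' }
  'b' is in predict set, so this production goes in M[X, 'b']
X → C: PREDICT = { 'b' }
  'b' is in predict set, so this production goes in M[X, 'b']

M[X, 'b'] = X → b b, X → C  (a multiply-defined cell — the grammar is not LL(1))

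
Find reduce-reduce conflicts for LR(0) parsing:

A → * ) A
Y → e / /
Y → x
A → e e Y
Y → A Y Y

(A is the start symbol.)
Augment with A' → A and build the canonical LR(0) collection (I0 = CLOSURE({[A' → . A]}), then GOTO on every symbol after a dot until no new states appear). It has 15 states:
  I0: { [A → . * ) A], [A → . e e Y], [A' → . A] }  — shift
  I1: { [A → * . ) A] }  — shift
  I2: { [A' → A .] }  — accept
  I3: { [A → e . e Y] }  — shift
  I4: { [A → . * ) A], [A → . e e Y], [A → e e . Y], [Y → . A Y Y], [Y → . e / /], [Y → . x] }  — shift
  I5: { [A → . * ) A], [A → . e e Y], [Y → . A Y Y], [Y → . e / /], [Y → . x], [Y → A . Y Y] }  — shift
  I6: { [A → e e Y .] }  — reduce
  I7: { [A → e . e Y], [Y → e . / /] }  — shift
  I8: { [Y → x .] }  — reduce
  I9: { [Y → e / . /] }  — shift
  I10: { [Y → e / / .] }  — reduce
  I11: { [A → . * ) A], [A → . e e Y], [Y → . A Y Y], [Y → . e / /], [Y → . x], [Y → A Y . Y] }  — shift
  I12: { [Y → A Y Y .] }  — reduce
  I13: { [A → * ) . A], [A → . * ) A], [A → . e e Y] }  — shift
  I14: { [A → * ) A .] }  — reduce

No state contains more than one complete item.

Answer: No reduce-reduce conflicts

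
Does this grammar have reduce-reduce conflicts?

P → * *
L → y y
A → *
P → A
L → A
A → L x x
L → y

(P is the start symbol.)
A reduce-reduce conflict occurs when an LR(0) state has two complete items [A → α .] and [B → β .] — both call for a reduction, and with no lookahead the parser cannot choose between them.

Augment with P' → P and build the canonical LR(0) collection (I0 = CLOSURE({[P' → . P]}), then GOTO on every symbol after a dot until no new states appear). It has 10 states:
  I0: { [A → . *], [A → . L x x], [L → . A], [L → . y y], [L → . y], [P → . * *], [P → . A], [P' → . P] }  — shift
  I1: { [A → * .], [P → * . *] }  — shift, reduce
  I2: { [L → A .], [P → A .] }  — 2 reduces
  I3: { [A → L . x x] }  — shift
  I4: { [P' → P .] }  — accept
  I5: { [L → y . y], [L → y .] }  — shift, reduce
  I6: { [L → y y .] }  — reduce
  I7: { [A → L x . x] }  — shift
  I8: { [A → L x x .] }  — reduce
  I9: { [P → * * .] }  — reduce

I2 contains complete items [L → A .], [P → A .] — reduce-reduce conflict.

Answer: Yes — I2: [L → A .] vs [P → A .]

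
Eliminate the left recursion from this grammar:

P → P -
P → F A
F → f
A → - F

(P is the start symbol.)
P → F A P'
P' → - P'
P' → ε
F → f
A → - F

P is directly left-recursive. The standard transformation for
  A → A α₁ | ... | A α_m | β₁ | ... | β_n
is
  A  → β₁ A' | ... | β_n A'
  A' → α₁ A' | ... | α_m A' | ε

P → F A becomes P → F A P'
P → P - becomes P' → - P'
Add P' → ε

Productions for other non-terminals are unchanged:
  F → f
  A → - F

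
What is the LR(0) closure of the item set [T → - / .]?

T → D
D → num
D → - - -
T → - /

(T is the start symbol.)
To compute CLOSURE, for each item [A → α.Bβ] where B is a non-terminal, add [B → .γ] for all productions B → γ; repeat for the newly added items until nothing changes.

Start with: [T → - / .]
The dot is at the end, so nothing is added.

CLOSURE = { [T → - / .] }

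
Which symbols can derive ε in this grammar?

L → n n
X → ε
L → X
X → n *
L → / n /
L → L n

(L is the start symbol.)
A non-terminal is nullable if it can derive ε (the empty string): either it has an ε-production, or it has a production whose right-hand side consists entirely of nullable non-terminals.

ε-productions: X → ε
So X is immediately nullable.
L → X: every symbol on the right is nullable, so L is nullable too.
Every non-terminal is now nullable.
Nullable = { 'L', 'X' }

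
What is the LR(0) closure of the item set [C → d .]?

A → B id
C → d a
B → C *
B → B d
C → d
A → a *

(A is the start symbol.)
To compute CLOSURE, for each item [A → α.Bβ] where B is a non-terminal, add [B → .γ] for all productions B → γ; repeat for the newly added items until nothing changes.

Start with: [C → d .]
The dot is at the end, so nothing is added.

CLOSURE = { [C → d .] }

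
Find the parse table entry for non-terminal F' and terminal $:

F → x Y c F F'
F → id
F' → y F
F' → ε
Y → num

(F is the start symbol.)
F' → ε

To find M[F', $], we find productions for F' where $ is in the predict set (PREDICT(N → α) = (FIRST(α) \ {ε}) ∪ (FOLLOW(N) if α ⇒* ε)).

Relevant sets:
  FOLLOW(F') = { $, 'y' }

F' → y F: PREDICT = { 'y' }
F' → ε: PREDICT = { $, 'y' }
  $ is in predict set, so this production goes in M[F', $]

M[F', $] = F' → ε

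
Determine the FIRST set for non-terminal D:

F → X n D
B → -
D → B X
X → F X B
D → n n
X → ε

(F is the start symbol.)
{ '-', 'n' }

To compute FIRST(D), examine every production with D on the left-hand side, reading each right-hand side left to right until a non-nullable symbol is reached.

FIRST sets of the other non-terminals involved (by the same procedure, iterated to a fixed point):
  FIRST(B) = { '-' }

From D → B X:
  - B is a non-terminal: add FIRST(B) \ {ε} = { '-' }
    B is not nullable, so stop
From D → n n:
  - n is a terminal: add 'n' and stop

Collecting: FIRST(D) = { '-', 'n' }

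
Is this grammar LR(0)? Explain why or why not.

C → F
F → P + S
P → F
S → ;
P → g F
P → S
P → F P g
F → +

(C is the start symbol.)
No. Shift-reduce conflict between [C → F .] and [F → . +]

Augment with C' → C and build the canonical LR(0) collection (I0 = CLOSURE({[C' → . C]}), then GOTO on every symbol after a dot until no new states appear). It has 14 states:
  I0: { [C → . F], [C' → . C], [F → . +], [F → . P + S], [P → . F P g], [P → . F], [P → . S], [P → . g F], [S → . ;] }  — shift
  I1: { [F → + .] }  — reduce
  I2: { [S → ; .] }  — reduce
  I3: { [C' → C .] }  — accept
  I4: { [C → F .], [F → . +], [F → . P + S], [P → . F P g], [P → . F], [P → . S], [P → . g F], [P → F . P g], [P → F .], [S → . ;] }  — shift, 2 reduces
  I5: { [F → P . + S] }  — shift
  I6: { [P → S .] }  — reduce
  I7: { [F → . +], [F → . P + S], [P → . F P g], [P → . F], [P → . S], [P → . g F], [P → g . F], [S → . ;] }  — shift
  I8: { [F → . +], [F → . P + S], [P → . F P g], [P → . F], [P → . S], [P → . g F], [P → F . P g], [P → F .], [P → g F .], [S → . ;] }  — shift, 2 reduces
  I9: { [F → . +], [F → . P + S], [P → . F P g], [P → . F], [P → . S], [P → . g F], [P → F . P g], [P → F .], [S → . ;] }  — shift, reduce
  I10: { [F → P . + S], [P → F P . g] }  — shift
  I11: { [F → P + . S], [S → . ;] }  — shift
  I12: { [P → F P g .] }  — reduce
  I13: { [F → P + S .] }  — reduce

Conflict in state I4:
  Shift-reduce conflict between [C → F .] and [F → . +]
So the grammar is NOT LR(0).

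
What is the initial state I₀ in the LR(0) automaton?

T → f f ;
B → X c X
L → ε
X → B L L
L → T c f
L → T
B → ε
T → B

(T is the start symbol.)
{ [B → . X c X], [B → .], [T → . B], [T → . f f ;], [T' → . T], [X → . B L L] }

First, augment the grammar with T' → T
I₀ = CLOSURE({ [T' → . T] }):
  [T' → . T] has the dot before T: add [T → . f f ;], [T → . B]
  [T → . B] has the dot before B: add [B → . X c X], [B → .]
  [B → . X c X] has the dot before X: add [X → . B L L]
No further items can be added.

I₀ = { [B → . X c X], [B → .], [T → . B], [T → . f f ;], [T' → . T], [X → . B L L] }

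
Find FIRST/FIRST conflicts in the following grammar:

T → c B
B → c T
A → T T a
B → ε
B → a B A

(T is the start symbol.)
Productions for B:
  B → c T: FIRST = { 'c' }
  B → ε: FIRST = { ε }
  B → a B A: FIRST = { 'a' }
T, A have only one production, so no FIRST/FIRST conflict is possible there.

All alternatives of each non-terminal have pairwise disjoint FIRST sets.

Answer: No FIRST/FIRST conflicts.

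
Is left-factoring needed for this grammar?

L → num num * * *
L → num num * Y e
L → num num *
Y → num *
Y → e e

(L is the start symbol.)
Yes, L has productions with common prefix 'num num *'

Left-factoring is needed when two productions for the same non-terminal
share a common prefix on the right-hand side.

Productions for L:
  L → num num * * *
  L → num num * Y e
  L → num num *
Productions for Y:
  Y → num *
  Y → e e

Found common prefix 'num num *' in productions for L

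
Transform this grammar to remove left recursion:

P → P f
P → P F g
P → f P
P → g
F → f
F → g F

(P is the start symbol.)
P is directly left-recursive. The standard transformation for
  A → A α₁ | ... | A α_m | β₁ | ... | β_n
is
  A  → β₁ A' | ... | β_n A'
  A' → α₁ A' | ... | α_m A' | ε

P → f P becomes P → f P P'
P → g becomes P → g P'
P → P f becomes P' → f P'
P → P F g becomes P' → F g P'
Add P' → ε

Productions for other non-terminals are unchanged:
  F → f
  F → g F

Resulting grammar:
P → f P P'
P → g P'
P' → f P'
P' → F g P'
P' → ε
F → f
F → g F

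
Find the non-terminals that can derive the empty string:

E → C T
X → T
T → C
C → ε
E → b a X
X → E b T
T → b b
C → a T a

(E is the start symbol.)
ε-productions: C → ε
So C is immediately nullable.
T → C: every symbol on the right is nullable, so T is nullable too.
E → C T: every symbol on the right is nullable, so E is nullable too.
X → T: every symbol on the right is nullable, so X is nullable too.
Every non-terminal is now nullable.
Nullable = { 'C', 'E', 'T', 'X' }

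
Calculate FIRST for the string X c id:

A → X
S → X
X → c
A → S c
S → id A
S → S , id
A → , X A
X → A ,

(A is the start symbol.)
FIRST sets of the non-terminals involved (from the grammar, by fixed-point iteration):
  FIRST(X) = { ',', 'c', 'id' }

To compute FIRST(X c id), process the symbols left to right:
Symbol X is a non-terminal. Add FIRST(X) \ {ε} = { ',', 'c', 'id' }
X is not nullable (ε ∉ FIRST(X)), so stop here.
FIRST(X c id) = { ',', 'c', 'id' }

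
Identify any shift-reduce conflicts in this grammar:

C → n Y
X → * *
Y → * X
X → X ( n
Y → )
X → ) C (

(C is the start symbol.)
Yes — I8: [Y → * X .] vs [X → X . ( n]

Augment with C' → C and build the canonical LR(0) collection (I0 = CLOSURE({[C' → . C]}), then GOTO on every symbol after a dot until no new states appear). It has 14 states:
  I0: { [C → . n Y], [C' → . C] }  — shift
  I1: { [C' → C .] }  — accept
  I2: { [C → n . Y], [Y → . )], [Y → . * X] }  — shift
  I3: { [Y → ) .] }  — reduce
  I4: { [X → . ) C (], [X → . * *], [X → . X ( n], [Y → * . X] }  — shift
  I5: { [C → n Y .] }  — reduce
  I6: { [C → . n Y], [X → ) . C (] }  — shift
  I7: { [X → * . *] }  — shift
  I8: { [X → X . ( n], [Y → * X .] }  — shift, reduce
  I9: { [X → X ( . n] }  — shift
  I10: { [X → X ( n .] }  — reduce
  I11: { [X → * * .] }  — reduce
  I12: { [X → ) C . (] }  — shift
  I13: { [X → ) C ( .] }  — reduce

I8 contains reduce item [Y → * X .] and shift item [X → X . ( n] — shift-reduce conflict.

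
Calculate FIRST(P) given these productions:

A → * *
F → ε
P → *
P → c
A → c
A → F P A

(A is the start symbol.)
{ '*', 'c' }

To compute FIRST(P), examine every production with P on the left-hand side, reading each right-hand side left to right until a non-nullable symbol is reached.

From P → *:
  - '*' is a terminal: add '*' and stop
From P → c:
  - c is a terminal: add 'c' and stop

Collecting: FIRST(P) = { '*', 'c' }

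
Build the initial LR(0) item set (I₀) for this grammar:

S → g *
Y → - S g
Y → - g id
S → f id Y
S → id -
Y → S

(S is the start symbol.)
First, augment the grammar with S' → S
I₀ = CLOSURE({ [S' → . S] }):
  [S' → . S] has the dot before S: add [S → . g *], [S → . f id Y], [S → . id -]
No further items can be added.

I₀ = { [S → . f id Y], [S → . g *], [S → . id -], [S' → . S] }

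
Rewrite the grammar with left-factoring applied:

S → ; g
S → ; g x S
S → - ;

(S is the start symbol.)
S → ; g S'
S' → ε
S' → x S
S → - ;

Left-factoring transforms A → αβ₁ | αβ₂ into A → αA' and A' → β₁ | β₂
(α is the longest common prefix among the alternatives). Repeat until
no nonterminal has two alternatives with a common prefix.

Round 1: S has alternatives sharing prefix '; g'. Introduce S': S → ; g S'
  Add: S' → ε
  Add: S' → x S

No remaining common prefixes — done.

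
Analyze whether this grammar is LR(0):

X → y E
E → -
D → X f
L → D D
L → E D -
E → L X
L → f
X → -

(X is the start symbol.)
No. Reduce-reduce conflict: [E → - .] and [X → - .]

Augment with X' → X and build the canonical LR(0) collection (I0 = CLOSURE({[X' → . X]}), then GOTO on every symbol after a dot until no new states appear). It has 15 states:
  I0: { [X → . -], [X → . y E], [X' → . X] }  — shift
  I1: { [X → - .] }  — reduce
  I2: { [X' → X .] }  — accept
  I3: { [D → . X f], [E → . -], [E → . L X], [L → . D D], [L → . E D -], [L → . f], [X → . -], [X → . y E], [X → y . E] }  — shift
  I4: { [E → - .], [X → - .] }  — 2 reduces
  I5: { [D → . X f], [L → D . D], [X → . -], [X → . y E] }  — shift
  I6: { [D → . X f], [L → E . D -], [X → . -], [X → . y E], [X → y E .] }  — shift, reduce
  I7: { [E → L . X], [X → . -], [X → . y E] }  — shift
  I8: { [D → X . f] }  — shift
  I9: { [L → f .] }  — reduce
  I10: { [D → X f .] }  — reduce
  I11: { [E → L X .] }  — reduce
  I12: { [L → E D . -] }  — shift
  I13: { [L → E D - .] }  — reduce
  I14: { [L → D D .] }  — reduce

Conflict in state I4:
  Reduce-reduce conflict: [E → - .] and [X → - .]
So the grammar is NOT LR(0).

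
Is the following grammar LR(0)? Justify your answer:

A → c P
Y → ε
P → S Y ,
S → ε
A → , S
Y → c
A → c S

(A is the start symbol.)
No. Shift-reduce conflict between [A → c S .] and [Y → . c]

A grammar is LR(0) if no state in the canonical LR(0) collection has:
  - both a shift item (dot before a terminal) and a complete item (shift-reduce conflict), or
  - two or more complete items (reduce-reduce conflict; the accept item [A' → A .] counts as a complete item here).

Augment with A' → A and build the canonical LR(0) collection (I0 = CLOSURE({[A' → . A]}), then GOTO on every symbol after a dot until no new states appear). It has 10 states:
  I0: { [A → . , S], [A → . c P], [A → . c S], [A' → . A] }  — shift
  I1: { [A → , . S], [S → .] }  — reduce
  I2: { [A' → A .] }  — accept
  I3: { [A → c . P], [A → c . S], [P → . S Y ,], [S → .] }  — reduce
  I4: { [A → c P .] }  — reduce
  I5: { [A → c S .], [P → S . Y ,], [Y → . c], [Y → .] }  — shift, 2 reduces
  I6: { [P → S Y . ,] }  — shift
  I7: { [Y → c .] }  — reduce
  I8: { [P → S Y , .] }  — reduce
  I9: { [A → , S .] }  — reduce

Conflict in state I5:
  Shift-reduce conflict between [A → c S .] and [Y → . c]
So the grammar is NOT LR(0).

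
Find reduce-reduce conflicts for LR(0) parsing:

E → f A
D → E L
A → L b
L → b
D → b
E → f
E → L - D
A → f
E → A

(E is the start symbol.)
Yes — I5: [A → f .] vs [E → f .]; I13: [D → b .] vs [L → b .]

A reduce-reduce conflict occurs when an LR(0) state has two complete items [A → α .] and [B → β .] — both call for a reduction, and with no lookahead the parser cannot choose between them.

Augment with E' → E and build the canonical LR(0) collection (I0 = CLOSURE({[E' → . E]}), then GOTO on every symbol after a dot until no new states appear). It has 15 states:
  I0: { [A → . L b], [A → . f], [E → . A], [E → . L - D], [E → . f A], [E → . f], [E' → . E], [L → . b] }  — shift
  I1: { [E → A .] }  — reduce
  I2: { [E' → E .] }  — accept
  I3: { [A → L . b], [E → L . - D] }  — shift
  I4: { [L → b .] }  — reduce
  I5: { [A → . L b], [A → . f], [A → f .], [E → f . A], [E → f .], [L → . b] }  — shift, 2 reduces
  I6: { [E → f A .] }  — reduce
  I7: { [A → L . b] }  — shift
  I8: { [A → f .] }  — reduce
  I9: { [A → L b .] }  — reduce
  I10: { [A → . L b], [A → . f], [D → . E L], [D → . b], [E → . A], [E → . L - D], [E → . f A], [E → . f], [E → L - . D], [L → . b] }  — shift
  I11: { [E → L - D .] }  — reduce
  I12: { [D → E . L], [L → . b] }  — shift
  I13: { [D → b .], [L → b .] }  — 2 reduces
  I14: { [D → E L .] }  — reduce

I5 contains complete items [A → f .], [E → f .] — reduce-reduce conflict.
I13 contains complete items [D → b .], [L → b .] — reduce-reduce conflict.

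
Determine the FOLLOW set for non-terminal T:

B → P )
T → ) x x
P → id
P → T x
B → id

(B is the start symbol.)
{ 'x' }

To compute FOLLOW(T), find every occurrence of T on a right-hand side N → α T β: add FIRST(β) \ {ε}, and if β is empty or nullable also add FOLLOW(N). Iterate to a fixed point.

In P → T x: T is followed by x, add FIRST(x) \ {ε} = { 'x' }

Taking the union: FOLLOW(T) = { 'x' }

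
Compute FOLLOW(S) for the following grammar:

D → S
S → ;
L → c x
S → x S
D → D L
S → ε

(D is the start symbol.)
In D → S: S is at the end, add FOLLOW(D)
In S → x S: S is at the end; this adds FOLLOW(S) to itself — nothing new

The FOLLOW sets referred to above (computed the same way, to a fixed point):
  FOLLOW(D) = { $, 'c' }

Taking the union: FOLLOW(S) = { $, 'c' }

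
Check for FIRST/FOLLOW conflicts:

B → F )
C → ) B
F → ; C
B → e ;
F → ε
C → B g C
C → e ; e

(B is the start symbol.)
Nullable non-terminals: F.

F: nullable alternative(s) F → ε; FOLLOW(F) = { ')' }
  F → ; C: FIRST \ {ε} = { ';' } — disjoint from FOLLOW(F)
  F → ε: FIRST \ {ε} = { } — this is the only nullable alternative, skip

B, C have no nullable alternative, so no FIRST/FOLLOW check is needed there.

No FIRST/FOLLOW conflicts found.

Answer: No FIRST/FOLLOW conflicts.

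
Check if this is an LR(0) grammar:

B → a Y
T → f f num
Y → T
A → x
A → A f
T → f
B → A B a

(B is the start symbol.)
Augment with B' → B and build the canonical LR(0) collection (I0 = CLOSURE({[B' → . B]}), then GOTO on every symbol after a dot until no new states appear). It has 13 states:
  I0: { [A → . A f], [A → . x], [B → . A B a], [B → . a Y], [B' → . B] }  — shift
  I1: { [A → . A f], [A → . x], [A → A . f], [B → . A B a], [B → . a Y], [B → A . B a] }  — shift
  I2: { [B' → B .] }  — accept
  I3: { [B → a . Y], [T → . f f num], [T → . f], [Y → . T] }  — shift
  I4: { [A → x .] }  — reduce
  I5: { [Y → T .] }  — reduce
  I6: { [B → a Y .] }  — reduce
  I7: { [T → f . f num], [T → f .] }  — shift, reduce
  I8: { [T → f f . num] }  — shift
  I9: { [T → f f num .] }  — reduce
  I10: { [B → A B . a] }  — shift
  I11: { [A → A f .] }  — reduce
  I12: { [B → A B a .] }  — reduce

Conflict in state I7:
  Shift-reduce conflict between [T → f .] and [T → f . f num]
So the grammar is NOT LR(0).

Answer: No. Shift-reduce conflict between [T → f .] and [T → f . f num]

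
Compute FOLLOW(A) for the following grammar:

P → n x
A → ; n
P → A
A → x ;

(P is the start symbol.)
To compute FOLLOW(A), find every occurrence of A on a right-hand side N → α A β: add FIRST(β) \ {ε}, and if β is empty or nullable also add FOLLOW(N). Iterate to a fixed point.

In P → A: A is at the end, add FOLLOW(P)

The FOLLOW sets referred to above (computed the same way, to a fixed point):
  FOLLOW(P) = { $ }

Taking the union: FOLLOW(A) = { $ }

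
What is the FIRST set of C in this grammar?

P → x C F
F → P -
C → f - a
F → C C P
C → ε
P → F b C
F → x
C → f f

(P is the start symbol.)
{ 'f', ε }

From C → f - a:
  - f is a terminal: add 'f' and stop
From C → ε:
  - ε-production, so ε ∈ FIRST(C)
From C → f f:
  - f is a terminal: add 'f' and stop

Collecting: FIRST(C) = { 'f', ε }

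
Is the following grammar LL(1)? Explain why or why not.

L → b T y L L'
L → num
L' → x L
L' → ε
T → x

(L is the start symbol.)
No. Predict set conflict for L': { 'x' }

A grammar is LL(1) if for each non-terminal N with multiple productions, the predict sets of those productions are pairwise disjoint, where PREDICT(N → α) = (FIRST(α) \ {ε}) ∪ (FOLLOW(N) if α ⇒* ε).

Relevant sets:
  FOLLOW(L') = { $, 'x' }

For L:
  PREDICT(L → b T y L L') = { 'b' }
  PREDICT(L → num) = { 'num' }
For L':
  PREDICT(L' → x L) = { 'x' }
  PREDICT(L' → ε) = { $, 'x' }
T has a single production, so nothing to check there.

Conflict found: Predict set conflict for L': { 'x' }
The grammar is NOT LL(1).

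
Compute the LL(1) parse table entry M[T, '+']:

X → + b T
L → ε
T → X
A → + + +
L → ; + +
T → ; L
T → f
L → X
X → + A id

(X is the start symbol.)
To find M[T, '+'], we find productions for T where '+' is in the predict set (PREDICT(N → α) = (FIRST(α) \ {ε}) ∪ (FOLLOW(N) if α ⇒* ε)).

Relevant sets:
  FIRST(X) = { '+' }

T → X: PREDICT = { '+' }
  '+' is in predict set, so this production goes in M[T, '+']
T → ; L: PREDICT = { ';' }
T → f: PREDICT = { 'f' }

M[T, '+'] = T → X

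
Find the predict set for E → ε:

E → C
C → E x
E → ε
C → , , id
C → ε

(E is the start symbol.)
{ $, 'x' }

PREDICT(E → ε) = (FIRST(RHS) \ {ε}) ∪ (FOLLOW(E) if ε ∈ FIRST(RHS), i.e. RHS ⇒* ε)
The right-hand side is ε (FIRST(ε) = { ε }), so the predict set is FOLLOW(E) = { $, 'x' }
PREDICT(E → ε) = { $, 'x' }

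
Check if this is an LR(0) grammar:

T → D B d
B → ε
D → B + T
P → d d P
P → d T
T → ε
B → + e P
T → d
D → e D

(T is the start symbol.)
No. Shift-reduce conflict between [B → .] and [B → . + e P]

A grammar is LR(0) if no state in the canonical LR(0) collection has:
  - both a shift item (dot before a terminal) and a complete item (shift-reduce conflict), or
  - two or more complete items (reduce-reduce conflict; the accept item [T' → T .] counts as a complete item here).

Augment with T' → T and build the canonical LR(0) collection (I0 = CLOSURE({[T' → . T]}), then GOTO on every symbol after a dot until no new states appear). It has 18 states:
  I0: { [B → . + e P], [B → .], [D → . B + T], [D → . e D], [T → . D B d], [T → . d], [T → .], [T' → . T] }  — shift, 2 reduces
  I1: { [B → + . e P] }  — shift
  I2: { [D → B . + T] }  — shift
  I3: { [B → . + e P], [B → .], [T → D . B d] }  — shift, reduce
  I4: { [T' → T .] }  — accept
  I5: { [T → d .] }  — reduce
  I6: { [B → . + e P], [B → .], [D → . B + T], [D → . e D], [D → e . D] }  — shift, reduce
  I7: { [D → e D .] }  — reduce
  I8: { [T → D B . d] }  — shift
  I9: { [T → D B d .] }  — reduce
  I10: { [B → . + e P], [B → .], [D → . B + T], [D → . e D], [D → B + . T], [T → . D B d], [T → . d], [T → .] }  — shift, 2 reduces
  I11: { [D → B + T .] }  — reduce
  I12: { [B → + e . P], [P → . d T], [P → . d d P] }  — shift
  I13: { [B → + e P .] }  — reduce
  I14: { [B → . + e P], [B → .], [D → . B + T], [D → . e D], [P → d . T], [P → d . d P], [T → . D B d], [T → . d], [T → .] }  — shift, 2 reduces
  I15: { [P → d T .] }  — reduce
  I16: { [P → . d T], [P → . d d P], [P → d d . P], [T → d .] }  — shift, reduce
  I17: { [P → d d P .] }  — reduce

Conflict in state I0:
  Shift-reduce conflict between [B → .] and [B → . + e P]
So the grammar is NOT LR(0).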